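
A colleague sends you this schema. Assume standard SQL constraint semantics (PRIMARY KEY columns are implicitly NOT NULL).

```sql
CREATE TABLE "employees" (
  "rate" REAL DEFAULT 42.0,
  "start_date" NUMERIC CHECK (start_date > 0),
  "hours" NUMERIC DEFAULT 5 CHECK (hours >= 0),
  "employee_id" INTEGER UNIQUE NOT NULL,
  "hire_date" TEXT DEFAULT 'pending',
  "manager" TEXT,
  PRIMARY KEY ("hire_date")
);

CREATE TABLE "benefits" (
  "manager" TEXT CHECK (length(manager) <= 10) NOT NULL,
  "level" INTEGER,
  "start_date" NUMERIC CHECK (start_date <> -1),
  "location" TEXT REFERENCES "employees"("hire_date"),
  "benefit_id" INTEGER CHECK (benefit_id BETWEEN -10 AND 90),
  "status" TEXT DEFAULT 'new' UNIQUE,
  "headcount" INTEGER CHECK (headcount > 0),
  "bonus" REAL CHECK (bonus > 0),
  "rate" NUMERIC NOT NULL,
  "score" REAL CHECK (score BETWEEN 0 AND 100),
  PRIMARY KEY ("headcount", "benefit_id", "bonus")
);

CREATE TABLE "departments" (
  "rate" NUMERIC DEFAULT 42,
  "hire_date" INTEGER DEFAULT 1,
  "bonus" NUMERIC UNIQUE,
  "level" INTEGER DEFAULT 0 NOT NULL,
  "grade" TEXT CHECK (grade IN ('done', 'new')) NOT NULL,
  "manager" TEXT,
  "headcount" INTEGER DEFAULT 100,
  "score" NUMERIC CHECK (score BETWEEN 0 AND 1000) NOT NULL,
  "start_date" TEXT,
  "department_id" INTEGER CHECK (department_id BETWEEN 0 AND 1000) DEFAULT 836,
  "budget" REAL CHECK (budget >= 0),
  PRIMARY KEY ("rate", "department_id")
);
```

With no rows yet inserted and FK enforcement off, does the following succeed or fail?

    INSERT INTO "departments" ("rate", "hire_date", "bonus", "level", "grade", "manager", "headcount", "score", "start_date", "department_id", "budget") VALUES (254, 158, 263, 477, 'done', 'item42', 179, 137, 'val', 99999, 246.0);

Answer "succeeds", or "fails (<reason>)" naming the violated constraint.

fails (CHECK on department_id)

The value 99999 for department_id violates CHECK (department_id BETWEEN 0 AND 1000).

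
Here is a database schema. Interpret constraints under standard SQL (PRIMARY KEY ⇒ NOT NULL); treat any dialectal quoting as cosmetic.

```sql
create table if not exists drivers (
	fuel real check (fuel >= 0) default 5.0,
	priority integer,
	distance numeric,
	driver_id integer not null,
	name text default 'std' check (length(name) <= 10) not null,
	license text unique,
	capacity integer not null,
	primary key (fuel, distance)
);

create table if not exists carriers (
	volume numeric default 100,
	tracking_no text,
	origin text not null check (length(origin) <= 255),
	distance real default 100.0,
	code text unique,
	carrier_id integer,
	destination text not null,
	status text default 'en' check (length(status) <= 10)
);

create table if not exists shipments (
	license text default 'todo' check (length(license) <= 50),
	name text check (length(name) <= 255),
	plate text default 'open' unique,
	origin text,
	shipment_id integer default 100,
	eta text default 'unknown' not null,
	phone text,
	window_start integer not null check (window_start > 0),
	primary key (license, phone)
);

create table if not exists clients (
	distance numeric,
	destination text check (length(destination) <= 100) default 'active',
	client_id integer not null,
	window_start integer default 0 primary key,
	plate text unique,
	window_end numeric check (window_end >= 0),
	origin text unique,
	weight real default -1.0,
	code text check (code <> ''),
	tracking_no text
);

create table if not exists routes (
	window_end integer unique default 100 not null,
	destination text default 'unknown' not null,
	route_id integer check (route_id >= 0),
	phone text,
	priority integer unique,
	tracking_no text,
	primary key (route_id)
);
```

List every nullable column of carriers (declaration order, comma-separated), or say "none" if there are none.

- volume: DEFAULT only fills an omitted column; an explicit NULL is still allowed → nullable.
- tracking_no: no NOT NULL constraint applies → nullable.
- origin: declared NOT NULL → not nullable.
- distance: DEFAULT only fills an omitted column; an explicit NULL is still allowed → nullable.
- code: UNIQUE does not imply NOT NULL → nullable.
- carrier_id: no NOT NULL constraint applies → nullable.
- destination: declared NOT NULL → not nullable.
- status: CHECK does not forbid NULL (a CHECK constraint passes when its expression is NULL) → nullable.

volume, tracking_no, distance, code, carrier_id, status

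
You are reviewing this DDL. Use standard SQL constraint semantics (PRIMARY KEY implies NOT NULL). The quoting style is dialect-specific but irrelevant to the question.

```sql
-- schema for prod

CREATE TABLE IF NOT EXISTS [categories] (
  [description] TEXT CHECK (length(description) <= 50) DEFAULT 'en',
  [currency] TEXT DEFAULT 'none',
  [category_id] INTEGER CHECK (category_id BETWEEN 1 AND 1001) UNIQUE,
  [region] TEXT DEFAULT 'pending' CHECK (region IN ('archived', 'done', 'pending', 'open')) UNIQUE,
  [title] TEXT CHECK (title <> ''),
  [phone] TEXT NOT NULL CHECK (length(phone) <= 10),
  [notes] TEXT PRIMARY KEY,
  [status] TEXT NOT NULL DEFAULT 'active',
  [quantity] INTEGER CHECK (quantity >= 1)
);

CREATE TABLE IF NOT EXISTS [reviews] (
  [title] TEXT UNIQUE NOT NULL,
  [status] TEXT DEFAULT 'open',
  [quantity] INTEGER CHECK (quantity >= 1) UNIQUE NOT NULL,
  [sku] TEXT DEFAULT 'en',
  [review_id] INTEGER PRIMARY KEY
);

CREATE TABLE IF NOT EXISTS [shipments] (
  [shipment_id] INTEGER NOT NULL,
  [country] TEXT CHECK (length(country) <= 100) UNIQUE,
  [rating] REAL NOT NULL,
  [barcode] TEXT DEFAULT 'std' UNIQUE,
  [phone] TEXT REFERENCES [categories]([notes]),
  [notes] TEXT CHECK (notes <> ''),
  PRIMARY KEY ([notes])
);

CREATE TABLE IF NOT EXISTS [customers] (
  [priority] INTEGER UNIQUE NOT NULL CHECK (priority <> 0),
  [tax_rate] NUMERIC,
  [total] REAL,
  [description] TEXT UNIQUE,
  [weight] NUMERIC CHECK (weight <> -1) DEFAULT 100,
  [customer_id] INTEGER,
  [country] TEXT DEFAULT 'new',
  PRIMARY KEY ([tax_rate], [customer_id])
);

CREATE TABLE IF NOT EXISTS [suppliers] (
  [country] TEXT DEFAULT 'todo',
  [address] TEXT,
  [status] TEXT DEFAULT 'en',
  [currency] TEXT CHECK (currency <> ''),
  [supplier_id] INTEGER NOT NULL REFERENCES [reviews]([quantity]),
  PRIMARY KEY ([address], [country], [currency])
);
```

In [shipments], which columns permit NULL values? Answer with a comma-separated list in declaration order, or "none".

country, barcode, phone

- shipment_id: declared NOT NULL → not nullable.
- country: CHECK does not forbid NULL (a CHECK constraint passes when its expression is NULL) → nullable.
- rating: declared NOT NULL → not nullable.
- barcode: UNIQUE does not imply NOT NULL → nullable.
- phone: a foreign key column may be NULL unless separately constrained → nullable.
- notes: part of the PRIMARY KEY, which implies NOT NULL → not nullable.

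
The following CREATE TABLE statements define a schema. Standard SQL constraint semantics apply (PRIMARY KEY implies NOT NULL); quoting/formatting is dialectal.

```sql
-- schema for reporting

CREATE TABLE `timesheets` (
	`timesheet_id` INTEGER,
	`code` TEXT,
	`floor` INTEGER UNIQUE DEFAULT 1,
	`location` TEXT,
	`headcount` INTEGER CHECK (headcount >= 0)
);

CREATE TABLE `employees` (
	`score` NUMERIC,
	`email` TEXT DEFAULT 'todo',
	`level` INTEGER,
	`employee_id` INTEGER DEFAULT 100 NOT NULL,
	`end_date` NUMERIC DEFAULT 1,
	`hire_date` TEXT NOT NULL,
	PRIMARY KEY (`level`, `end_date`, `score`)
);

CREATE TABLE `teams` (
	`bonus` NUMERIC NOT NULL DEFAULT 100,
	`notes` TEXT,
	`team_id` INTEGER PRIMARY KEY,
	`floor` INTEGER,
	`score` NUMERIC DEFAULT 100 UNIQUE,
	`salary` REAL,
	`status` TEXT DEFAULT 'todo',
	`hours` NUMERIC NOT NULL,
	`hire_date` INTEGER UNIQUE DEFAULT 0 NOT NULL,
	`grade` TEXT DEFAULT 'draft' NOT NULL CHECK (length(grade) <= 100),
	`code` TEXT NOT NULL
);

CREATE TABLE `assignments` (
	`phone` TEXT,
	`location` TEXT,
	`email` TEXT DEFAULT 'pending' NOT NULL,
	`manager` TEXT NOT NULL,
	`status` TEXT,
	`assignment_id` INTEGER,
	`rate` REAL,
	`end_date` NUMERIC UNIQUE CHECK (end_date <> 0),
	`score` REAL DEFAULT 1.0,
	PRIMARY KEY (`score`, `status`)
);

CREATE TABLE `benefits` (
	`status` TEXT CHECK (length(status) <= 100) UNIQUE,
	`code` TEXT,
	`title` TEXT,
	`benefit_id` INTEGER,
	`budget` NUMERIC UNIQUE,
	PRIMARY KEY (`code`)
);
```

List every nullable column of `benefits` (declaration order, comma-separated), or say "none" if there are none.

- status: CHECK does not forbid NULL (a CHECK constraint passes when its expression is NULL) → nullable.
- code: part of the PRIMARY KEY, which implies NOT NULL → not nullable.
- title: no NOT NULL constraint applies → nullable.
- benefit_id: no NOT NULL constraint applies → nullable.
- budget: UNIQUE does not imply NOT NULL → nullable.

status, title, benefit_id, budget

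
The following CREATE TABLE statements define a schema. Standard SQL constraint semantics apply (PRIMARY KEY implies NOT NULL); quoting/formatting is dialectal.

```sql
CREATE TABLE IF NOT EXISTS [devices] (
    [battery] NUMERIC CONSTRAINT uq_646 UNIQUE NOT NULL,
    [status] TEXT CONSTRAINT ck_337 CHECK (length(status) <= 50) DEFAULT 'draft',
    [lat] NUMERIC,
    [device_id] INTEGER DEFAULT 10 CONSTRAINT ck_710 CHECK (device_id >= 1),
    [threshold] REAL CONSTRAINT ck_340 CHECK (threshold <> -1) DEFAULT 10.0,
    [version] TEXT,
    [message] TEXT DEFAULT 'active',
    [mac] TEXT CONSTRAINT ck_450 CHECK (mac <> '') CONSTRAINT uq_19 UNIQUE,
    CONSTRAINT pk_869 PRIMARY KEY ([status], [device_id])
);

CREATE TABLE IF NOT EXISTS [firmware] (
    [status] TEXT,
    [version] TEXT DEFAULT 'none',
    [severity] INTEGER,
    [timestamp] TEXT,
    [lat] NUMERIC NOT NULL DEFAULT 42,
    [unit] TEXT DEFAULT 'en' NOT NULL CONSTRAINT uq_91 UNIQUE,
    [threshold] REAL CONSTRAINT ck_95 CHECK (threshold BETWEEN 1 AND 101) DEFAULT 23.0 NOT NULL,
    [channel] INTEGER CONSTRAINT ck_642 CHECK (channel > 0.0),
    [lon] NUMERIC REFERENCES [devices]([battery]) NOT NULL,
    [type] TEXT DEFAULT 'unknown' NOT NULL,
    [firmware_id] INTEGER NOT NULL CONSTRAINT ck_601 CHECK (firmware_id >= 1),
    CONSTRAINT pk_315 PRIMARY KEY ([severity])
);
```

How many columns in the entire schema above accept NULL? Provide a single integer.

9

devices: 5 nullable (lat, threshold, version, message, mac — PK (status, device_id) and explicit NOT NULL columns excluded).
firmware: 4 nullable (status, version, timestamp, channel — PK (severity) and explicit NOT NULL columns excluded).
Total: 5 + 4 = 9.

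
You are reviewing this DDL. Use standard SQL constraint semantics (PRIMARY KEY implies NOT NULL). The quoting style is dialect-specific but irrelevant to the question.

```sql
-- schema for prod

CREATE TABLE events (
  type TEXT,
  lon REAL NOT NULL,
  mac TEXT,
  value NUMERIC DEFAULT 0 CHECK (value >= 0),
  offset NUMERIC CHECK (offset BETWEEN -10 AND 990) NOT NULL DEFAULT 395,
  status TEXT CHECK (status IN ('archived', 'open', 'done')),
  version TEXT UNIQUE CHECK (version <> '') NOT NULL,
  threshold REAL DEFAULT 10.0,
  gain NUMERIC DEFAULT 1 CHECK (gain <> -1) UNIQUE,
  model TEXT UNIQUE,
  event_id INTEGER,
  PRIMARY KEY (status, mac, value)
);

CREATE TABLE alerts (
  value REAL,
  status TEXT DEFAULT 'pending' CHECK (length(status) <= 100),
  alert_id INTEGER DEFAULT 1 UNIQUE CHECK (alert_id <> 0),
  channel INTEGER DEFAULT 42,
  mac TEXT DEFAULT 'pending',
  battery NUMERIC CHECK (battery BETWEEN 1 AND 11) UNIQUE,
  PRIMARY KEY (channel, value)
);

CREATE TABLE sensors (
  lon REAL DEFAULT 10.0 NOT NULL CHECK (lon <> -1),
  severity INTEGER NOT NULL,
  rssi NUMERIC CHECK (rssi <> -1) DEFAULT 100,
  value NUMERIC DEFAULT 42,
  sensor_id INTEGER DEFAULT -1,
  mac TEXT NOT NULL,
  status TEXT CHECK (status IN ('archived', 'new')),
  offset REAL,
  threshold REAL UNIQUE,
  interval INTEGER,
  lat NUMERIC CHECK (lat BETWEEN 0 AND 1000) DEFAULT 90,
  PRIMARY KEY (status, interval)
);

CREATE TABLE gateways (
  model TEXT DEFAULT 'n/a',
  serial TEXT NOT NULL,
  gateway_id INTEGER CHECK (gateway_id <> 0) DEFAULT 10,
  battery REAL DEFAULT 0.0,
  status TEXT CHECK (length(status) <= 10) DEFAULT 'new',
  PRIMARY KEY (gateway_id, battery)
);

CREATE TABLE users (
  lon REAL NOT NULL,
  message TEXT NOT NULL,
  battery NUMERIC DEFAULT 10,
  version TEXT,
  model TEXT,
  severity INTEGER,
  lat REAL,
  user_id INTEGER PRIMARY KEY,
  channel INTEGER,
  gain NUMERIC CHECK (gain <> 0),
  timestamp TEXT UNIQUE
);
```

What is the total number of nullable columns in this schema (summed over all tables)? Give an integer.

events: 5 nullable (type, threshold, gain, model, event_id — PK (status, mac, value) and explicit NOT NULL columns excluded).
alerts: 4 nullable (status, alert_id, mac, battery — PK (channel, value) and explicit NOT NULL columns excluded).
sensors: 6 nullable (rssi, value, sensor_id, offset, threshold, lat — PK (status, interval) and explicit NOT NULL columns excluded).
gateways: 2 nullable (model, status — PK (gateway_id, battery) and explicit NOT NULL columns excluded).
users: 8 nullable (battery, version, model, severity, lat, channel, gain, timestamp — PK (user_id) and explicit NOT NULL columns excluded).
Total: 5 + 4 + 6 + 2 + 8 = 25.

25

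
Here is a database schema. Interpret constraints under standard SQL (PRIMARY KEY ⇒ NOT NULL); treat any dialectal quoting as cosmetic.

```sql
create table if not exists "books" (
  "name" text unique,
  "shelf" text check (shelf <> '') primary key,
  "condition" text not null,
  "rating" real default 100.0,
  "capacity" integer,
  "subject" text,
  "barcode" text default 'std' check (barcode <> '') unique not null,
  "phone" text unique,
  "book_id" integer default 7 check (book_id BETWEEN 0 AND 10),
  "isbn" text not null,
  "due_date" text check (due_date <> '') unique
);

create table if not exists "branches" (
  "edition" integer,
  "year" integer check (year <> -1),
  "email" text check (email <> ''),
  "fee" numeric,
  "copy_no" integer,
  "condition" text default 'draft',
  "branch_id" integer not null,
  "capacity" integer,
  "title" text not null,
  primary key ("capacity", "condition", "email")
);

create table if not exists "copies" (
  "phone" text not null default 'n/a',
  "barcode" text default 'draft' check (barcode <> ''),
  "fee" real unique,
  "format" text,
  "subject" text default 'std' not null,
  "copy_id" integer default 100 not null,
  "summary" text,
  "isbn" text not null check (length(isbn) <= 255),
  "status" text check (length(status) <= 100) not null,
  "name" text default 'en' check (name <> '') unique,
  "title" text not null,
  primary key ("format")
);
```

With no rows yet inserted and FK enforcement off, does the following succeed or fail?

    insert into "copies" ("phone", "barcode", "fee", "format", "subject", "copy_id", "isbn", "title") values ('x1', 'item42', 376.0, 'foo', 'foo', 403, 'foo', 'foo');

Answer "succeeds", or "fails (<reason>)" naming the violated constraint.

fails (NOT NULL on status)

status is omitted from the column list and has no DEFAULT, so it would receive NULL.
But status is declared NOT NULL.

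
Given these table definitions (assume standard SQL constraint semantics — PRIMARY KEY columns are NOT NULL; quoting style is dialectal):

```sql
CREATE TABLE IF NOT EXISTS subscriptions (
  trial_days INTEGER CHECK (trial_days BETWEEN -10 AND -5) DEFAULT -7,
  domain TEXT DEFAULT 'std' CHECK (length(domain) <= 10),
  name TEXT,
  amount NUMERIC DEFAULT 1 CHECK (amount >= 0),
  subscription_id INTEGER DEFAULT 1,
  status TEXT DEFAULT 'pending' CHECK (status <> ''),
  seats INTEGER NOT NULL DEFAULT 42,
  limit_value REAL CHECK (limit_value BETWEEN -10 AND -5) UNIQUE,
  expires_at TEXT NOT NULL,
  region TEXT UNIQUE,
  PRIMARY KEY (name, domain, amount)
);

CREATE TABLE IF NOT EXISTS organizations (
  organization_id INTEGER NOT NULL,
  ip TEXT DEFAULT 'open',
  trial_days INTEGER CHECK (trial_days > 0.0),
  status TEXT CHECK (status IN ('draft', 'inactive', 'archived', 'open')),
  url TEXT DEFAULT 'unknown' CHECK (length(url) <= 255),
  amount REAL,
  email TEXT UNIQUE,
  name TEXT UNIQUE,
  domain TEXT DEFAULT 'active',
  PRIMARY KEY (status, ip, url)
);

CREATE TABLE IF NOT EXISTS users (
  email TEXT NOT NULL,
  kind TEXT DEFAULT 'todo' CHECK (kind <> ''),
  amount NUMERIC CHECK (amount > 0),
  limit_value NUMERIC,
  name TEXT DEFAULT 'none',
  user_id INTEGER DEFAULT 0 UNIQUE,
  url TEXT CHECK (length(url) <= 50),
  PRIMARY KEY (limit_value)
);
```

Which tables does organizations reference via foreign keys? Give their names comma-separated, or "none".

none

No column in organizations has a REFERENCES clause.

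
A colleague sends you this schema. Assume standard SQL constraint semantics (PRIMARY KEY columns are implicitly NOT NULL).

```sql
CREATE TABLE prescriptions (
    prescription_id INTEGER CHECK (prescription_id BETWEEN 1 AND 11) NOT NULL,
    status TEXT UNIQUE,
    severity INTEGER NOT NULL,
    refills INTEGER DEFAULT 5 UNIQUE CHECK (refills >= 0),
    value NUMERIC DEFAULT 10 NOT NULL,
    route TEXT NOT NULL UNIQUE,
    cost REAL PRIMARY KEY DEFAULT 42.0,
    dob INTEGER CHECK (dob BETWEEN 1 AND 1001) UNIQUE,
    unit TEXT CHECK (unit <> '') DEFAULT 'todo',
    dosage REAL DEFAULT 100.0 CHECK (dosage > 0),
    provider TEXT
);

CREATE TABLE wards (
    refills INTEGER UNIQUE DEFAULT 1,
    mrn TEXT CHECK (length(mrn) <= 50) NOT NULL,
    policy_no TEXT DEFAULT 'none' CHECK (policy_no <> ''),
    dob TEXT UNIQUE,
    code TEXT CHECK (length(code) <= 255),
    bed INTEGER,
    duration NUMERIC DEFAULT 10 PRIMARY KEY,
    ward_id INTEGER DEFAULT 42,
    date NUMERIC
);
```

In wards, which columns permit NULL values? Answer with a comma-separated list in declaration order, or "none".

- refills: UNIQUE does not imply NOT NULL → nullable.
- mrn: declared NOT NULL → not nullable.
- policy_no: CHECK does not forbid NULL (a CHECK constraint passes when its expression is NULL) → nullable.
- dob: UNIQUE does not imply NOT NULL → nullable.
- code: CHECK does not forbid NULL (a CHECK constraint passes when its expression is NULL) → nullable.
- bed: no NOT NULL constraint applies → nullable.
- duration: part of the PRIMARY KEY, which implies NOT NULL → not nullable.
- ward_id: DEFAULT only fills an omitted column; an explicit NULL is still allowed → nullable.
- date: no NOT NULL constraint applies → nullable.

refills, policy_no, dob, code, bed, ward_id, date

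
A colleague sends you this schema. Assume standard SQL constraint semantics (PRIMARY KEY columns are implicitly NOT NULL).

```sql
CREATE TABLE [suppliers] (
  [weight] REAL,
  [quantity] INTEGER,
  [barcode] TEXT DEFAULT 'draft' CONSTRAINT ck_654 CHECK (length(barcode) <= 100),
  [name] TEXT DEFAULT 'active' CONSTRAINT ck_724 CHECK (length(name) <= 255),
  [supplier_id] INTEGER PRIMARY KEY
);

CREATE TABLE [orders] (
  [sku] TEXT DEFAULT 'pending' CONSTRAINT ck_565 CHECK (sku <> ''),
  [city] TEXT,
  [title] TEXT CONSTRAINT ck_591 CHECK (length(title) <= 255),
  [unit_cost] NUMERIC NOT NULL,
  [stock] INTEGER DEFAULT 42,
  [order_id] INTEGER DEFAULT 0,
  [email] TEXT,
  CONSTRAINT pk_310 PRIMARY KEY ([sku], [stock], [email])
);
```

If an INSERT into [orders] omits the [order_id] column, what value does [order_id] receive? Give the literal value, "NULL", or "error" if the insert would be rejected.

order_id has an explicit DEFAULT 0.
When the column is omitted from an INSERT, that default is used.

0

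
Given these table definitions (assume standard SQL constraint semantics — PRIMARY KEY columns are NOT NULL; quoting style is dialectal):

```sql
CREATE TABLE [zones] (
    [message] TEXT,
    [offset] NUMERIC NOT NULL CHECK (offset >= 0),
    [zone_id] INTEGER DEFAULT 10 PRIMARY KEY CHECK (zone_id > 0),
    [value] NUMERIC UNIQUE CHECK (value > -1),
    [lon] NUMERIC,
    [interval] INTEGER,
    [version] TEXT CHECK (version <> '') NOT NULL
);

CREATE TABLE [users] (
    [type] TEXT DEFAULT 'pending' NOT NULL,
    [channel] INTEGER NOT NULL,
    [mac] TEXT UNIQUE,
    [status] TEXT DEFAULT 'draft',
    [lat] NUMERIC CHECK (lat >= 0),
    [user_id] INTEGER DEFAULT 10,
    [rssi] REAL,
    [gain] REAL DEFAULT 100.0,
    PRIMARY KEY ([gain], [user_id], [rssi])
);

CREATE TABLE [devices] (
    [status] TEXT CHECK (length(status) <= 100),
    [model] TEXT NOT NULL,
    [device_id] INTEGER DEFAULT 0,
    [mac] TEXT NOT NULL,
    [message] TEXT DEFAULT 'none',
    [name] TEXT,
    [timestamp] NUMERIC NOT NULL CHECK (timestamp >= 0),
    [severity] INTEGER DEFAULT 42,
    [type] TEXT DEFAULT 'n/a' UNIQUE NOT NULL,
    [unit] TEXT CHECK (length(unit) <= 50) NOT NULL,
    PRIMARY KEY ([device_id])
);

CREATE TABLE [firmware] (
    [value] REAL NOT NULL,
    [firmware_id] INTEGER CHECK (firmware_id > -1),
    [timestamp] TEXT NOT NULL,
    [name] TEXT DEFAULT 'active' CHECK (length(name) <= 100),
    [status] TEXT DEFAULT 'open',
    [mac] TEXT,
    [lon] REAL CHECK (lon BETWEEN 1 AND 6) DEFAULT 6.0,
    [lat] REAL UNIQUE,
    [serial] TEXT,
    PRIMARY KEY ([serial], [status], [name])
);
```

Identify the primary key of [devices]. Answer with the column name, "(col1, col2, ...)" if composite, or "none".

device_id is declared PRIMARY KEY as a table-level PRIMARY KEY clause.

device_id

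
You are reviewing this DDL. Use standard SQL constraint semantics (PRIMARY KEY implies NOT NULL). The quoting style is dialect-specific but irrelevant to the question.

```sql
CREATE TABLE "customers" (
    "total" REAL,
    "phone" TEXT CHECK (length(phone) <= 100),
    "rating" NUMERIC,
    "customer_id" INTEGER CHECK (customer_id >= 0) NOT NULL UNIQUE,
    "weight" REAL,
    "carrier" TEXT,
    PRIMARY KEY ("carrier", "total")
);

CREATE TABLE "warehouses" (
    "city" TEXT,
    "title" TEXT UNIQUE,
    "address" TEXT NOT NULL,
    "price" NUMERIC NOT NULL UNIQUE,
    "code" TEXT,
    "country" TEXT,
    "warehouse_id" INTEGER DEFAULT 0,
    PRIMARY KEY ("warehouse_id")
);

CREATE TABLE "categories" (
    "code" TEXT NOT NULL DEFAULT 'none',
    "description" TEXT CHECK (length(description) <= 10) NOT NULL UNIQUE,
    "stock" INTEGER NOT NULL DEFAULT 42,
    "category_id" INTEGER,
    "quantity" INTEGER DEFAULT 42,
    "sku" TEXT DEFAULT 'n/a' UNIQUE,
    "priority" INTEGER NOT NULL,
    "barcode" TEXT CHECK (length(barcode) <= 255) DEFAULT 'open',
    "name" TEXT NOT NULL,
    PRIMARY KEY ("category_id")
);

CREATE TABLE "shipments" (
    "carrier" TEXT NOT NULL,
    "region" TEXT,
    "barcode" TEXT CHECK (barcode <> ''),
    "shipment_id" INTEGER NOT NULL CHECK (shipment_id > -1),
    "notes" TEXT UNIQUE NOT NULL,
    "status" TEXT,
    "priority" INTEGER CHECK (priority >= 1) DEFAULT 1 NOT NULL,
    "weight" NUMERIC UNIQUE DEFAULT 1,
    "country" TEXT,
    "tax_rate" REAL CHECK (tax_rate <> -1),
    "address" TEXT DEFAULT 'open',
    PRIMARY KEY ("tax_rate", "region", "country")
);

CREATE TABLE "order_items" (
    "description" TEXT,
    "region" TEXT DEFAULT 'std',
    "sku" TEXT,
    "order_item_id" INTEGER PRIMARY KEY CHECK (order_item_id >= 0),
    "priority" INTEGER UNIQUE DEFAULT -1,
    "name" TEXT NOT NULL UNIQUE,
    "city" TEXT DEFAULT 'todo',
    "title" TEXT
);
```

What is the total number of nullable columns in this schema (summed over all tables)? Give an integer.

20

customers: 3 nullable (phone, rating, weight — PK (carrier, total) and explicit NOT NULL columns excluded).
warehouses: 4 nullable (city, title, code, country — PK (warehouse_id) and explicit NOT NULL columns excluded).
categories: 3 nullable (quantity, sku, barcode — PK (category_id) and explicit NOT NULL columns excluded).
shipments: 4 nullable (barcode, status, weight, address — PK (tax_rate, region, country) and explicit NOT NULL columns excluded).
order_items: 6 nullable (description, region, sku, priority, city, title — PK (order_item_id) and explicit NOT NULL columns excluded).
Total: 3 + 4 + 3 + 4 + 6 = 20.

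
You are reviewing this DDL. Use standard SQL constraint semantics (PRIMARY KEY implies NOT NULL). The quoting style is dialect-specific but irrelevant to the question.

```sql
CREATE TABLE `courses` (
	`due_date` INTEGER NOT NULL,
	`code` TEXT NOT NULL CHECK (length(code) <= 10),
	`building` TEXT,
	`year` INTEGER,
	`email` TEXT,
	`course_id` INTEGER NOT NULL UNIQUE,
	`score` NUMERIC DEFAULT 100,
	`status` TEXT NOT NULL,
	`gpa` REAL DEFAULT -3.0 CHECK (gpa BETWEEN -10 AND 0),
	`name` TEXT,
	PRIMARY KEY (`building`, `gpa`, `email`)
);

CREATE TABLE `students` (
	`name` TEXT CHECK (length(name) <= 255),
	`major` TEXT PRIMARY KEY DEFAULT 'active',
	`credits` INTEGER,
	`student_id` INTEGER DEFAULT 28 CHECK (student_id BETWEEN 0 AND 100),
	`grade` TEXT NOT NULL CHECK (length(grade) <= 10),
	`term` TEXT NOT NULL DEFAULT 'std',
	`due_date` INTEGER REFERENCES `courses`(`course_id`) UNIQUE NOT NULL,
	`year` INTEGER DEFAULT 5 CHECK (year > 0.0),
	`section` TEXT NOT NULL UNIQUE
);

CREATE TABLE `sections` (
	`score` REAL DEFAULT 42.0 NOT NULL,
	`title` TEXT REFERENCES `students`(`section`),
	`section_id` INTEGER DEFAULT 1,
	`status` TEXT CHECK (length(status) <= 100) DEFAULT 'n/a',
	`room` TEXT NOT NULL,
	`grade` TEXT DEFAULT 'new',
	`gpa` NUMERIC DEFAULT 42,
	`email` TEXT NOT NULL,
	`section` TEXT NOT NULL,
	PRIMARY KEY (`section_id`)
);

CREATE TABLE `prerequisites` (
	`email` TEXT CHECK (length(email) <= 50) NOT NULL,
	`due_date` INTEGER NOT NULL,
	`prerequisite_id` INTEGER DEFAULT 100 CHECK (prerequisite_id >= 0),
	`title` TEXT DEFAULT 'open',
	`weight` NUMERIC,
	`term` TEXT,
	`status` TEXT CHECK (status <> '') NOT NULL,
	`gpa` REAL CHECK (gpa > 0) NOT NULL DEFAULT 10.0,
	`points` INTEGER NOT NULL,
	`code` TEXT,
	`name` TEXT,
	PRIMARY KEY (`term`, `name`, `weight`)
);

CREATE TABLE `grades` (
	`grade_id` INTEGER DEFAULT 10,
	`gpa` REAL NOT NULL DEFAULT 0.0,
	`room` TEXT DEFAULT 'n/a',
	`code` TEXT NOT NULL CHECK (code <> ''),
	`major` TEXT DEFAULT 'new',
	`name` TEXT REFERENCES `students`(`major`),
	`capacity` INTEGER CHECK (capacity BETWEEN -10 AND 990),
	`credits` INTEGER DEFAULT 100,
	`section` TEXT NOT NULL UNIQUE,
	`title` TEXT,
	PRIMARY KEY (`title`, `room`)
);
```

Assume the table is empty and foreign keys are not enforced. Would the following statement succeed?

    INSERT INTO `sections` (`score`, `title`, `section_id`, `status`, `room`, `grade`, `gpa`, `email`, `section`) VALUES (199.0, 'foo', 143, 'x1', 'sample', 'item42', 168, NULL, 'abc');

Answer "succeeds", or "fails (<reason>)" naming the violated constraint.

fails (NOT NULL on email)

email is explicitly set to NULL, but email is declared NOT NULL.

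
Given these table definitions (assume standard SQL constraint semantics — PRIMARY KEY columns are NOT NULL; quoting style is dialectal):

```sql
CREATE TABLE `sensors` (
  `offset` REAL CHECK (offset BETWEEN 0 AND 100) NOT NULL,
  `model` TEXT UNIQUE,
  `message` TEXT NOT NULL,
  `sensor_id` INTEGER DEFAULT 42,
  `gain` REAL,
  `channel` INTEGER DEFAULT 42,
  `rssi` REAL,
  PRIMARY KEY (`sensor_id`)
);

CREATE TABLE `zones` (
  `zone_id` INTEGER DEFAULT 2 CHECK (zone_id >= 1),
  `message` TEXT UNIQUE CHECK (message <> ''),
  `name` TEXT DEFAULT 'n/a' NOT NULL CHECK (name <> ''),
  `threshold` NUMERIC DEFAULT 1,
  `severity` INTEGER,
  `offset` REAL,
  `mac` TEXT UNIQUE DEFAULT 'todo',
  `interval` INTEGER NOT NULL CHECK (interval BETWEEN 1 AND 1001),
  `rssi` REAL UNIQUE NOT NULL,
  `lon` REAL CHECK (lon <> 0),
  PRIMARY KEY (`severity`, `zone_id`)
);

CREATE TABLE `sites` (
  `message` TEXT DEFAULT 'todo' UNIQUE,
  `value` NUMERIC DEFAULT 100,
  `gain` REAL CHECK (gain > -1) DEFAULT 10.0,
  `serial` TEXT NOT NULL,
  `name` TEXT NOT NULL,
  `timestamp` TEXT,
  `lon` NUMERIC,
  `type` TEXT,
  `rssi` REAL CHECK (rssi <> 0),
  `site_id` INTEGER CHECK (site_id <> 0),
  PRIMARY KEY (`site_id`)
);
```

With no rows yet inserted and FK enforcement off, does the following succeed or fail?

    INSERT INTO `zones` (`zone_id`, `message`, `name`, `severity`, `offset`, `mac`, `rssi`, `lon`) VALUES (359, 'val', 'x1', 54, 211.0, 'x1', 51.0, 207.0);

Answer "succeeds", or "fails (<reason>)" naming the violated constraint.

interval is omitted from the column list and has no DEFAULT, so it would receive NULL.
But interval is declared NOT NULL.

fails (NOT NULL on interval)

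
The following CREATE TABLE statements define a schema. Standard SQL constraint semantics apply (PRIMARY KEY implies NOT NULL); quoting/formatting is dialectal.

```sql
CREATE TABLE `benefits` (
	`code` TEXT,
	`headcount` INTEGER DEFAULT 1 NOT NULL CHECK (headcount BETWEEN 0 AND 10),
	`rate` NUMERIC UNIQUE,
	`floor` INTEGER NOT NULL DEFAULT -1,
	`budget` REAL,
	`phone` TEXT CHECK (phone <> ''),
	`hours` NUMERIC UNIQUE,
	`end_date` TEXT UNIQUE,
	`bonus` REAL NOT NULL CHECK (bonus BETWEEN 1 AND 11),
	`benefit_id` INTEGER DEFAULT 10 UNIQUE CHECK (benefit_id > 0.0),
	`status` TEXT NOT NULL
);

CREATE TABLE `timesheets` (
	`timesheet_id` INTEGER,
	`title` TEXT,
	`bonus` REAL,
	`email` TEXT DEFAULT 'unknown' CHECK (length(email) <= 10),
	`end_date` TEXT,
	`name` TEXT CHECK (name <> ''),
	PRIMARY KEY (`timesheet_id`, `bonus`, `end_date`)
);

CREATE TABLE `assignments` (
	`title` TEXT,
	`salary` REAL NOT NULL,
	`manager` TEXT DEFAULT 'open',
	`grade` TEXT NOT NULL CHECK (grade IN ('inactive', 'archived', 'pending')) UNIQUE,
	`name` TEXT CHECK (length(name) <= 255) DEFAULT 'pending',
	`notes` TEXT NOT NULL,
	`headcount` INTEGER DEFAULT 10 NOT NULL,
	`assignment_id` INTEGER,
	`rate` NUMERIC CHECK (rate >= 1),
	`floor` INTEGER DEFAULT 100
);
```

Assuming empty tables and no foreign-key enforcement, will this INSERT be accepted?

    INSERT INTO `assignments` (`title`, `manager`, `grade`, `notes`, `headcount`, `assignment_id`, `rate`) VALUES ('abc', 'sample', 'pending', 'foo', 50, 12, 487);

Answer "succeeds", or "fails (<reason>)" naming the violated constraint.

fails (NOT NULL on salary)

salary is omitted from the column list and has no DEFAULT, so it would receive NULL.
But salary is declared NOT NULL.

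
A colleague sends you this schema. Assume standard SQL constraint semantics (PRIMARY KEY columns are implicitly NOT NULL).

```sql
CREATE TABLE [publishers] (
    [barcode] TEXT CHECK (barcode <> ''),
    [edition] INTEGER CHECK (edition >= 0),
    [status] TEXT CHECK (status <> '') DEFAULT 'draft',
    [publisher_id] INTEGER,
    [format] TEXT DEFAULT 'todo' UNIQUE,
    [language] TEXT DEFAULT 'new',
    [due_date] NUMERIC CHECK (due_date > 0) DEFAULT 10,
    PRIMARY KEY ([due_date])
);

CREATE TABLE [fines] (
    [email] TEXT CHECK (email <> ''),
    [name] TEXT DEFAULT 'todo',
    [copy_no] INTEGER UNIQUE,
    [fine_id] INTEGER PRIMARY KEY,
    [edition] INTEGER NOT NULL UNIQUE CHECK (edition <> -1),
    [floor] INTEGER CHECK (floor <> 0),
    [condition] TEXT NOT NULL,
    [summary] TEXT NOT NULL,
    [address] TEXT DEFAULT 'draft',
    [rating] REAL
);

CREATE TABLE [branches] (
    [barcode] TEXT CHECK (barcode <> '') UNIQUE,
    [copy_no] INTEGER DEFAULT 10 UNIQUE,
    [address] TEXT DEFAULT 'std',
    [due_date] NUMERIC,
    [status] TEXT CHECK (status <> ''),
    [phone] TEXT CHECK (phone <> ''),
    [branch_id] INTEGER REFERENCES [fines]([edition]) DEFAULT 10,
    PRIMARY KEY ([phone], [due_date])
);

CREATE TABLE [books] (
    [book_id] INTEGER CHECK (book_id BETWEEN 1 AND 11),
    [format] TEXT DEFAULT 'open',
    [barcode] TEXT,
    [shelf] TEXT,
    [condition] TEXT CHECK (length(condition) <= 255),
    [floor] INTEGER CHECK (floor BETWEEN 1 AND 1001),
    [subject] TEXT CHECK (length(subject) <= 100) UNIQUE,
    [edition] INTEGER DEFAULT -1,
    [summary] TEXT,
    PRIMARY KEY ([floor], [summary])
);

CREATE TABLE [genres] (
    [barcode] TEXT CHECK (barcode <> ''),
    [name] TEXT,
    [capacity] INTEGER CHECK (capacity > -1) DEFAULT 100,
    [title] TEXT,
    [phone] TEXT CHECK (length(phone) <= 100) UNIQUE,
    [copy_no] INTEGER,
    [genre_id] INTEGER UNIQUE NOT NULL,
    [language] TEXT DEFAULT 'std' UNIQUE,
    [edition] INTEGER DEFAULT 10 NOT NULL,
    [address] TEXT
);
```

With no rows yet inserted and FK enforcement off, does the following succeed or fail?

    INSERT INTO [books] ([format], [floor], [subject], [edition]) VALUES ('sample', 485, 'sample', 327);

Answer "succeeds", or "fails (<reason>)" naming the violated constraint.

summary is omitted from the column list and has no DEFAULT, so it would receive NULL.
But summary is part of the PRIMARY KEY (implied NOT NULL).

fails (NOT NULL on summary)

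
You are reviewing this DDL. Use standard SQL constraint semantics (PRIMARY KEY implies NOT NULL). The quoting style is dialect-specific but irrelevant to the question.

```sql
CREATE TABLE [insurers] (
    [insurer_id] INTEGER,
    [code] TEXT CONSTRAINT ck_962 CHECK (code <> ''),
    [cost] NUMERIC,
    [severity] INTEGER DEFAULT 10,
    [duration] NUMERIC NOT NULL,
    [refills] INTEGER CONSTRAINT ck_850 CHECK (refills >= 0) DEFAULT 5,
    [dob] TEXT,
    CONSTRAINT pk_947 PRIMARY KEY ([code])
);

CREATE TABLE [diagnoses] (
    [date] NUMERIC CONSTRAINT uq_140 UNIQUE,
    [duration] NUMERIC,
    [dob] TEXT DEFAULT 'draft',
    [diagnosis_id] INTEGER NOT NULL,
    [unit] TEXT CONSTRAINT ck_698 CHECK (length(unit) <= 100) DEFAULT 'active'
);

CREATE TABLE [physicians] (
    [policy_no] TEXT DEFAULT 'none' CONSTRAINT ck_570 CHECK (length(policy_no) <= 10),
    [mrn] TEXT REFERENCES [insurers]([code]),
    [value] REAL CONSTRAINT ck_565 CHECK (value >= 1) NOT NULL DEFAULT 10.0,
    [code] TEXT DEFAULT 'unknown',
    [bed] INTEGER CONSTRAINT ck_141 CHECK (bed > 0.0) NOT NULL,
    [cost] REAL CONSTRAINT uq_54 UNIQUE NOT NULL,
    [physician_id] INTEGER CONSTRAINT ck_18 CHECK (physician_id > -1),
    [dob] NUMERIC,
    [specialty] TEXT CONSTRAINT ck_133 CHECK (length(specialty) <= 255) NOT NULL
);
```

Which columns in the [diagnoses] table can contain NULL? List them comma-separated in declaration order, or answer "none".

- date: UNIQUE does not imply NOT NULL → nullable.
- duration: no NOT NULL constraint applies → nullable.
- dob: DEFAULT only fills an omitted column; an explicit NULL is still allowed → nullable.
- diagnosis_id: declared NOT NULL → not nullable.
- unit: CHECK does not forbid NULL (a CHECK constraint passes when its expression is NULL) → nullable.

date, duration, dob, unit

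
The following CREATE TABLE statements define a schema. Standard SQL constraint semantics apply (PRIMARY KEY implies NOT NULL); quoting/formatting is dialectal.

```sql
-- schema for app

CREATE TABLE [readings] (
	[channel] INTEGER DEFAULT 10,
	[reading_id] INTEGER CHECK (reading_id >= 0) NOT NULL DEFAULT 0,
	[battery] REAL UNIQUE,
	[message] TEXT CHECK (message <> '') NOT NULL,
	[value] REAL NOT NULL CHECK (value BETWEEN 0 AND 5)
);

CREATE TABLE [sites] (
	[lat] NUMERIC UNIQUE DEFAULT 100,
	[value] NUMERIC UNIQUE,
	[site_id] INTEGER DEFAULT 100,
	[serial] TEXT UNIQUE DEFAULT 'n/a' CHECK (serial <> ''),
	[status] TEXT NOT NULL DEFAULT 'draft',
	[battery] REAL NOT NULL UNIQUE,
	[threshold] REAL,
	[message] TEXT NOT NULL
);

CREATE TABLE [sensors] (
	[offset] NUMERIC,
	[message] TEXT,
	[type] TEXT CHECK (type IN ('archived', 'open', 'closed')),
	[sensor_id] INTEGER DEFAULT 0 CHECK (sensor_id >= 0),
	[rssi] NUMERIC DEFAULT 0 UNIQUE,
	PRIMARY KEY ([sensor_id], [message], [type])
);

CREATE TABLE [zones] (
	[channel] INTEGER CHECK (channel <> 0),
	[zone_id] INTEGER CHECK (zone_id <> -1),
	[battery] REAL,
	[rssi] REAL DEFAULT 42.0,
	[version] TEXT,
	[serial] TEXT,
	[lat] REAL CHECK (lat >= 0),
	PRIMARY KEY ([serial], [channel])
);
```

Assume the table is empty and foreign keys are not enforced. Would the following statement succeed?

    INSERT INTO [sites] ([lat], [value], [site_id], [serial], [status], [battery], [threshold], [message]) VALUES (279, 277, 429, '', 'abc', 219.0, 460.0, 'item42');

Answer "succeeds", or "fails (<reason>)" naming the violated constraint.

fails (CHECK on serial)

The value '' for serial violates CHECK (serial <> '').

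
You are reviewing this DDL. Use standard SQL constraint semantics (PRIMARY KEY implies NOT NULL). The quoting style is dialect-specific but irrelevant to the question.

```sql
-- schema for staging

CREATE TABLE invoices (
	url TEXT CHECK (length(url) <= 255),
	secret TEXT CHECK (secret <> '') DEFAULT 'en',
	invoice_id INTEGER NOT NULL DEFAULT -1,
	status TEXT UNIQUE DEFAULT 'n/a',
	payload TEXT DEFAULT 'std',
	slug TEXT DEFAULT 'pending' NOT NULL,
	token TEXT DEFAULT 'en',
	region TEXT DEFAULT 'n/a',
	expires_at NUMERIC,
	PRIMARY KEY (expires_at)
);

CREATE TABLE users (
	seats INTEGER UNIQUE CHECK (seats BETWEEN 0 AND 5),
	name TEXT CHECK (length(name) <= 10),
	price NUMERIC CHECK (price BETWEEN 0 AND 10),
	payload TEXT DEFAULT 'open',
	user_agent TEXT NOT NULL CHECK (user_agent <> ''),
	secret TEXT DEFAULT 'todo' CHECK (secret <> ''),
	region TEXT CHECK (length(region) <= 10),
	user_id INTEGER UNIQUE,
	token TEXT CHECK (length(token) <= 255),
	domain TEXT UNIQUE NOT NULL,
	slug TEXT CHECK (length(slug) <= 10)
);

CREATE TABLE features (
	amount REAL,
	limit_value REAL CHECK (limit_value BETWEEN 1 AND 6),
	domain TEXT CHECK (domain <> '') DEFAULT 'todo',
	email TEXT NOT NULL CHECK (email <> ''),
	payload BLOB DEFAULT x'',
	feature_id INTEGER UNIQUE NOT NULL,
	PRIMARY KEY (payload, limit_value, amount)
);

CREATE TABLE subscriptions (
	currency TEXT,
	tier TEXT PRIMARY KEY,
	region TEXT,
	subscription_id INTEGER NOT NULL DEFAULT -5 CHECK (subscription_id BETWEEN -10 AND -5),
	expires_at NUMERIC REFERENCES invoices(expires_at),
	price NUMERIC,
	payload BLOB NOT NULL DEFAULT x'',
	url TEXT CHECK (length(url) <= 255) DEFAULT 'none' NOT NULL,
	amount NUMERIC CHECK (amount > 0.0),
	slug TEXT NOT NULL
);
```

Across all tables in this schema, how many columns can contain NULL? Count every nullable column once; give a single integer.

invoices: 6 nullable (url, secret, status, payload, token, region — PK (expires_at) and explicit NOT NULL columns excluded).
users: 9 nullable (seats, name, price, payload, secret, region, user_id, token, slug — PK none and explicit NOT NULL columns excluded).
features: 1 nullable (domain — PK (payload, limit_value, amount) and explicit NOT NULL columns excluded).
subscriptions: 5 nullable (currency, region, expires_at, price, amount — PK (tier) and explicit NOT NULL columns excluded).
Total: 6 + 9 + 1 + 5 = 21.

21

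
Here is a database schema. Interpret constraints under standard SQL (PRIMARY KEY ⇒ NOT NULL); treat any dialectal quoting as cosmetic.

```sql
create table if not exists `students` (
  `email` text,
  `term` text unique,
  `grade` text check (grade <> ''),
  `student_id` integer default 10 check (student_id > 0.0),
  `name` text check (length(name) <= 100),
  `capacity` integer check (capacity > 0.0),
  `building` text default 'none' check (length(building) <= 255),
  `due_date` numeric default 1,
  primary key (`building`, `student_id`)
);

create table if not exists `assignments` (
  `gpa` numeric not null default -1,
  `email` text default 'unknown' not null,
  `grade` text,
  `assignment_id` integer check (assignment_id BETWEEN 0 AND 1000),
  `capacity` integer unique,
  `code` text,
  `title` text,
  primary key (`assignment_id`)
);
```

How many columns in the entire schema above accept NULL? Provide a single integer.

10

students: 6 nullable (email, term, grade, name, capacity, due_date — PK (building, student_id) and explicit NOT NULL columns excluded).
assignments: 4 nullable (grade, capacity, code, title — PK (assignment_id) and explicit NOT NULL columns excluded).
Total: 6 + 4 = 10.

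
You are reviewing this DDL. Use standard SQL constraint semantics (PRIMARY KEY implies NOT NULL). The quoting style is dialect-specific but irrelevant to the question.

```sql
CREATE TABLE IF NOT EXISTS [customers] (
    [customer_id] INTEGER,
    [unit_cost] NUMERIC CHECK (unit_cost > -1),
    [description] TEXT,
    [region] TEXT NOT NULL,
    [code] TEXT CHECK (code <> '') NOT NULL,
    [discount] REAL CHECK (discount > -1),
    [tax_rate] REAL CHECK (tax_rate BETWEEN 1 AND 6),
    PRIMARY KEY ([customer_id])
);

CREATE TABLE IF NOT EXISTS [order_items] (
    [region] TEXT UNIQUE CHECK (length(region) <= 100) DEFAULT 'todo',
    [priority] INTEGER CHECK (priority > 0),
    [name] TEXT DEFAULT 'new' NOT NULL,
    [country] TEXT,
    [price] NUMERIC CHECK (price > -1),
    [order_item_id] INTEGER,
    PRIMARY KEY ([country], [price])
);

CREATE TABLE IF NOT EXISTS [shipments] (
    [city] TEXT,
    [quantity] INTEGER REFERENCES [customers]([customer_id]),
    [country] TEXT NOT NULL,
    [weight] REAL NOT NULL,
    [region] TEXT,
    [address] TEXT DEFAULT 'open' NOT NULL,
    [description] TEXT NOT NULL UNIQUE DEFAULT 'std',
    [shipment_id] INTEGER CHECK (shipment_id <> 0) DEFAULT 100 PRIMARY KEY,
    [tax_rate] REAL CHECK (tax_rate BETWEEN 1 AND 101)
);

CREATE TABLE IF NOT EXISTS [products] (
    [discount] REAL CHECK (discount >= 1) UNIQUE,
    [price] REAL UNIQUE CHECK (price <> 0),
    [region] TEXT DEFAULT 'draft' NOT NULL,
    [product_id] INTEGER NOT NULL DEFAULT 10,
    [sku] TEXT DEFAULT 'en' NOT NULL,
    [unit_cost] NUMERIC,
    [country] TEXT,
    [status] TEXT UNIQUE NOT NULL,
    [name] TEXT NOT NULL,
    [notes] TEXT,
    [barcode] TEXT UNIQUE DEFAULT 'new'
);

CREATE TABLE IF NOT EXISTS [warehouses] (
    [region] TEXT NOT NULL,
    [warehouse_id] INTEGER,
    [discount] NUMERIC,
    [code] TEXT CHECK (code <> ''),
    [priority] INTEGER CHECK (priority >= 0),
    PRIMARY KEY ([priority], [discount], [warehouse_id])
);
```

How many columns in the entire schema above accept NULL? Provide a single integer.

18

customers: 4 nullable (unit_cost, description, discount, tax_rate — PK (customer_id) and explicit NOT NULL columns excluded).
order_items: 3 nullable (region, priority, order_item_id — PK (country, price) and explicit NOT NULL columns excluded).
shipments: 4 nullable (city, quantity, region, tax_rate — PK (shipment_id) and explicit NOT NULL columns excluded).
products: 6 nullable (discount, price, unit_cost, country, notes, barcode — PK none and explicit NOT NULL columns excluded).
warehouses: 1 nullable (code — PK (priority, discount, warehouse_id) and explicit NOT NULL columns excluded).
Total: 4 + 3 + 4 + 6 + 1 = 18.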